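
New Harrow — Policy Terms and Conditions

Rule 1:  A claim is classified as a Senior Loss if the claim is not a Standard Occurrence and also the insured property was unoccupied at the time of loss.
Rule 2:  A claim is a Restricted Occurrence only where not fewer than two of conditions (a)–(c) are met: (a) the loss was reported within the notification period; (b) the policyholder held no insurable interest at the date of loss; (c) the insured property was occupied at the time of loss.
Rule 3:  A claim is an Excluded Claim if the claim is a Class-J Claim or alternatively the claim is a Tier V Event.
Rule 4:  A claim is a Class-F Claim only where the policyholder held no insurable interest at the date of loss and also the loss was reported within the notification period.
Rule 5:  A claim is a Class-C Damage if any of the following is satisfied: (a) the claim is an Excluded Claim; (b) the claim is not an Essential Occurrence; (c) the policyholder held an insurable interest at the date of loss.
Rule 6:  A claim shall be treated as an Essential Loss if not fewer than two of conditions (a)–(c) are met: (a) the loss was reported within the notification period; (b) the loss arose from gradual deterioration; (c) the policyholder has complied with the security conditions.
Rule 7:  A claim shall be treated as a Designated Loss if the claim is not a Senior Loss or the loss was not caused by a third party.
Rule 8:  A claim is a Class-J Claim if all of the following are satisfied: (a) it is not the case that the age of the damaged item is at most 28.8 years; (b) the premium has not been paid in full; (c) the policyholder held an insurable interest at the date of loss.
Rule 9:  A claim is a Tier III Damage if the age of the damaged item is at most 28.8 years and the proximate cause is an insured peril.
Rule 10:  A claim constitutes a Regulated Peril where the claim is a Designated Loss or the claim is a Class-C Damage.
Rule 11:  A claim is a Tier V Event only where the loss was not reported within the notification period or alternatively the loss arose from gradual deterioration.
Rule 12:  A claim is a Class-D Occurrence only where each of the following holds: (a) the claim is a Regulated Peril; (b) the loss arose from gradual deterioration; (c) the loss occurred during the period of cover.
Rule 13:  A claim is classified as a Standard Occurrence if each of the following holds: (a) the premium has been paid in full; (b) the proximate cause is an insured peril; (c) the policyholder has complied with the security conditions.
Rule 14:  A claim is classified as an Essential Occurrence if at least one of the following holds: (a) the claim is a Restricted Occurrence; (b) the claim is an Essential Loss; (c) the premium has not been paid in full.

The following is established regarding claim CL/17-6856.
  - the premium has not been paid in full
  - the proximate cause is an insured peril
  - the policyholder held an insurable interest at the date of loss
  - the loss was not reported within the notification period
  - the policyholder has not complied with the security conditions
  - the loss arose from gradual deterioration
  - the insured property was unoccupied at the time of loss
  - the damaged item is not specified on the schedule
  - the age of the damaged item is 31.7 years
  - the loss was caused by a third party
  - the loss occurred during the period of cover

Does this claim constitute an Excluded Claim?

Yes

Under rule 8: age of the damaged item: 31.7 years ≤ 28.8 years? no, so negated condition yes; and the premium has not been paid in full? yes; and the policyholder held an insurable interest at the date of loss? yes. So the claim is a Class-J Claim.
Under rule 11: the loss was not reported within the notification period? yes; or the loss arose from gradual deterioration? yes. So the claim is a Tier V Event.
Under rule 3: Class-J Claim (rule 8)? yes; or Tier V Event (rule 11)? yes. So the claim is an Excluded Claim.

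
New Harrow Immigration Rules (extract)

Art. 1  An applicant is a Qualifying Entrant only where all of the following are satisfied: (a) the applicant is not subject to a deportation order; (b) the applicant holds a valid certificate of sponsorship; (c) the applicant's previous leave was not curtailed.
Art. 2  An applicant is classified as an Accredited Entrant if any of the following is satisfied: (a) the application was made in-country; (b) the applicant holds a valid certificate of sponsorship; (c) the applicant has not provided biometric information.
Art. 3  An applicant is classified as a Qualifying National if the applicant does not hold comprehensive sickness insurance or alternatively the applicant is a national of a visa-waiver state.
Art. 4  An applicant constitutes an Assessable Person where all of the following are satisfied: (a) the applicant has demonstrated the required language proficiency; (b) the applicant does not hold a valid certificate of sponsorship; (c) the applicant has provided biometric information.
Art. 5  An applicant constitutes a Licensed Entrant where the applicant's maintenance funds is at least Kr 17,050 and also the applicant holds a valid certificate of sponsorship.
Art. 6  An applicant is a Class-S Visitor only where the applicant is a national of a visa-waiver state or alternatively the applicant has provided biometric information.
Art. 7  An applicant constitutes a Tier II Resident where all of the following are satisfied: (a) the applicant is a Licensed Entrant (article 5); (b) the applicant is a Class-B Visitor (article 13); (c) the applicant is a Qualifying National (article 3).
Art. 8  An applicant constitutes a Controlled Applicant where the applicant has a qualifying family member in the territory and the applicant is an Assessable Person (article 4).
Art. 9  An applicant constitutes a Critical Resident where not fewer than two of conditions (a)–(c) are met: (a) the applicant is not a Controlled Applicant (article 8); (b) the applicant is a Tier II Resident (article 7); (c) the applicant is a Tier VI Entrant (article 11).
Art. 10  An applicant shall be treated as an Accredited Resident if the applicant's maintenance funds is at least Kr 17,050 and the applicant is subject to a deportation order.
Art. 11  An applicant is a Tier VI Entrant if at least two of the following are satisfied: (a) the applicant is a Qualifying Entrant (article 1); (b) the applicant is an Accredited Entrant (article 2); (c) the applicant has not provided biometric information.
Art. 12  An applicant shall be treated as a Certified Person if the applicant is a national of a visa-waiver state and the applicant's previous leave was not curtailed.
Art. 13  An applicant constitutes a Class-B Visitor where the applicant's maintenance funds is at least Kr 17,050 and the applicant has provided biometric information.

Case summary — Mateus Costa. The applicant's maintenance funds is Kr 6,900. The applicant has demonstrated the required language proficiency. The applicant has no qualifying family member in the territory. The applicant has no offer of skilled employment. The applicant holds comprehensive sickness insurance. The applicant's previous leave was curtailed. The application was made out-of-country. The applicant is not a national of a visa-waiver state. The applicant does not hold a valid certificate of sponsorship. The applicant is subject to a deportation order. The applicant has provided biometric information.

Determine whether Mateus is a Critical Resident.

No

Under article 4: the applicant has demonstrated the required language proficiency? yes; and the applicant does not hold a valid certificate of sponsorship? yes; and the applicant has provided biometric information? yes. So the applicant is an Assessable Person.
Under article 8: the applicant has a qualifying family member in the territory? no; and Assessable Person (article 4)? yes. So the applicant is not a Controlled Applicant.
Under article 5: applicant's maintenance funds: Kr 6,900 ≥ Kr 17,050? no; and the applicant holds a valid certificate of sponsorship? no. So the applicant is not a Licensed Entrant.
Under article 13: applicant's maintenance funds: Kr 6,900 ≥ Kr 17,050? no; and the applicant has provided biometric information? yes. So the applicant is not a Class-B Visitor.
Under article 3: the applicant does not hold comprehensive sickness insurance? no; or the applicant is a national of a visa-waiver state? no. So the applicant is not a Qualifying National.
Under article 7: Licensed Entrant (article 5)? no; and Class-B Visitor (article 13)? no; and Qualifying National (article 3)? no. So the applicant is not a Tier II Resident.
Under article 1: the applicant is not subject to a deportation order? no; and the applicant holds a valid certificate of sponsorship? no; and the applicant's previous leave was not curtailed? no. So the applicant is not a Qualifying Entrant.
Under article 2: the application was made in-country? no; or the applicant holds a valid certificate of sponsorship? no; or the applicant has not provided biometric information? no. So the applicant is not an Accredited Entrant.
Under article 11: Qualifying Entrant (article 1)? no; Accredited Entrant (article 2)? no; the applicant has not provided biometric information? no — 0 of 3 hold (need ≥2) → not satisfied.
Under article 9: not a Controlled Applicant (article 8)? yes; Tier II Resident (article 7)? no; Tier VI Entrant (article 11)? no — 1 of 3 hold (need ≥2) → not satisfied.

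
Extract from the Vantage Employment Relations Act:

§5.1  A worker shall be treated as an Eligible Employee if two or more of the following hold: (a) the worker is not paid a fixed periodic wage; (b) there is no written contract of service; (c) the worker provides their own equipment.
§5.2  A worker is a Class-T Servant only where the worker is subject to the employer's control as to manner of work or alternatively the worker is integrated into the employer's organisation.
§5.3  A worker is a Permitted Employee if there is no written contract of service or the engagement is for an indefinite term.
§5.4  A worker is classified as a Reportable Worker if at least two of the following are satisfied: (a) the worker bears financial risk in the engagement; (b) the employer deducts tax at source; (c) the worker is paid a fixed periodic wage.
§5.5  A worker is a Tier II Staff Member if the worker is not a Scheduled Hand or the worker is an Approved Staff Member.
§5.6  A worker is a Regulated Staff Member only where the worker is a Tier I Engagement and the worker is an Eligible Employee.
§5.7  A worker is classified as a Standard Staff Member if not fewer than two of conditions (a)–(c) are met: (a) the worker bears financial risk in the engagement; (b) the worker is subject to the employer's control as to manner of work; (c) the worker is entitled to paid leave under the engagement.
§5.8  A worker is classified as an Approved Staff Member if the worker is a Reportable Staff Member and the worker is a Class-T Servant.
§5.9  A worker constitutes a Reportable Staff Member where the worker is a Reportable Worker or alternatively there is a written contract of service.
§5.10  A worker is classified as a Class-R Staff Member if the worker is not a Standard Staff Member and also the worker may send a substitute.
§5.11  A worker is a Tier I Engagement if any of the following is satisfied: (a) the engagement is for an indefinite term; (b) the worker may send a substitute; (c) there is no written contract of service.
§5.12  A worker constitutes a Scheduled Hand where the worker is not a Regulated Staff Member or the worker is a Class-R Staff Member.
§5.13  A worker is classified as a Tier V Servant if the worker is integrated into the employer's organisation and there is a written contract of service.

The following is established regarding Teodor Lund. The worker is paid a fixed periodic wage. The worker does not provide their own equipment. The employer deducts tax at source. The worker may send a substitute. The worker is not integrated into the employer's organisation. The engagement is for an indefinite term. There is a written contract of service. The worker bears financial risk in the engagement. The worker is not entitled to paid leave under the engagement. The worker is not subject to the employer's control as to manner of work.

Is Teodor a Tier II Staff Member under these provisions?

No

Under §5.11: the engagement is for an indefinite term? yes; or the worker may send a substitute? yes; or there is no written contract of service? no. So the worker is a Tier I Engagement.
Under §5.1: the worker is not paid a fixed periodic wage? no; there is no written contract of service? no; the worker provides their own equipment? no — 0 of 3 hold (need ≥2) → not satisfied.
Under §5.6: Tier I Engagement (§5.11)? yes; and Eligible Employee (§5.1)? no. So the worker is not a Regulated Staff Member.
Under §5.7: the worker bears financial risk in the engagement? yes; the worker is subject to the employer's control as to manner of work? no; the worker is entitled to paid leave under the engagement? no — 1 of 3 hold (need ≥2) → not satisfied.
Under §5.10: not a Standard Staff Member (§5.7)? yes; and the worker may send a substitute? yes. So the worker is a Class-R Staff Member.
Under §5.12: not a Regulated Staff Member (§5.6)? yes; or Class-R Staff Member (§5.10)? yes. So the worker is a Scheduled Hand.
Under §5.4: the worker bears financial risk in the engagement? yes; the employer deducts tax at source? yes; the worker is paid a fixed periodic wage? yes — 3 of 3 hold (need ≥2) → satisfied.
Under §5.9: Reportable Worker (§5.4)? yes; or there is a written contract of service? yes. So the worker is a Reportable Staff Member.
Under §5.2: the worker is subject to the employer's control as to manner of work? no; or the worker is integrated into the employer's organisation? no. So the worker is not a Class-T Servant.
Under §5.8: Reportable Staff Member (§5.9)? yes; and Class-T Servant (§5.2)? no. So the worker is not an Approved Staff Member.
Under §5.5: not a Scheduled Hand (§5.12)? no; or Approved Staff Member (§5.8)? no. So the worker is not a Tier II Staff Member.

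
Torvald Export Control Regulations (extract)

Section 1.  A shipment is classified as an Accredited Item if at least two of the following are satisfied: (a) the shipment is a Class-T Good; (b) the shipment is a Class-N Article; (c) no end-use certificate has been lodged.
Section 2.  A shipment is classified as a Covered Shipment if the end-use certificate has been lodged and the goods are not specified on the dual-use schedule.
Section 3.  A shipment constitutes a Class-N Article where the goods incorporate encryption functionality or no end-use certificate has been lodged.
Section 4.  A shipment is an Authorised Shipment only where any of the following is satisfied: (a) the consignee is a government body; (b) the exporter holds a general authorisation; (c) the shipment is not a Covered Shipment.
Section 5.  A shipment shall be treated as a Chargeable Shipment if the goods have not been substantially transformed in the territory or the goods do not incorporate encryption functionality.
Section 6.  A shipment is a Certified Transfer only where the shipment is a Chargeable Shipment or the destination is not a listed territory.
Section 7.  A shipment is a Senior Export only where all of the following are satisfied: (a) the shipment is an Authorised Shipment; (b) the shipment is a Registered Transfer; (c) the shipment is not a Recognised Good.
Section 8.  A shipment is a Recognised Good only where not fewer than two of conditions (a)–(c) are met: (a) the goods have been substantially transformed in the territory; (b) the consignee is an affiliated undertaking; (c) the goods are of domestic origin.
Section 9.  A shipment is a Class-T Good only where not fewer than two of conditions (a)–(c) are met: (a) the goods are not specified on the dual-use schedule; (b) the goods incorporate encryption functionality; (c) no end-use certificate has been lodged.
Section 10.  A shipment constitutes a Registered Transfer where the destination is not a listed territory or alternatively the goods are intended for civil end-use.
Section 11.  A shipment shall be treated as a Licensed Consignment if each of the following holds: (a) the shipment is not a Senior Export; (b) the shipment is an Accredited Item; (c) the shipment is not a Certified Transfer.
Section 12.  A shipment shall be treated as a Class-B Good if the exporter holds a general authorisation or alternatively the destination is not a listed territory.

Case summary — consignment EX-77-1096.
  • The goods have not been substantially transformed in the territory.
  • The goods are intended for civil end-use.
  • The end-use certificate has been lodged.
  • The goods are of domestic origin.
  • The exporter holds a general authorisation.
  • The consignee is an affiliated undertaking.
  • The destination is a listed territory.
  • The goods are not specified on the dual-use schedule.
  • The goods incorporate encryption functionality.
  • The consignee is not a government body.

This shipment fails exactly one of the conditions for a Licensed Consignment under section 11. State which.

Under section 2: the end-use certificate has been lodged? yes; and the goods are not specified on the dual-use schedule? yes. So the shipment is a Covered Shipment.
Under section 4: the consignee is a government body? no; or the exporter holds a general authorisation? yes; or not a Covered Shipment (section 2)? no. So the shipment is an Authorised Shipment.
Under section 10: the destination is not a listed territory? no; or the goods are intended for civil end-use? yes. So the shipment is a Registered Transfer.
Under section 8: the goods have been substantially transformed in the territory? no; the consignee is an affiliated undertaking? yes; the goods are of domestic origin? yes — 2 of 3 hold (need ≥2) → satisfied.
Under section 7: Authorised Shipment (section 4)? yes; and Registered Transfer (section 10)? yes; and not a Recognised Good (section 8)? no. So the shipment is not a Senior Export.
Under section 9: the goods are not specified on the dual-use schedule? yes; the goods incorporate encryption functionality? yes; no end-use certificate has been lodged? no — 2 of 3 hold (need ≥2) → satisfied.
Under section 3: the goods incorporate encryption functionality? yes; or no end-use certificate has been lodged? no. So the shipment is a Class-N Article.
Under section 1: Class-T Good (section 9)? yes; Class-N Article (section 3)? yes; no end-use certificate has been lodged? no — 2 of 3 hold (need ≥2) → satisfied.
Under section 5: the goods have not been substantially transformed in the territory? yes; or the goods do not incorporate encryption functionality? no. So the shipment is a Chargeable Shipment.
Under section 6: Chargeable Shipment (section 5)? yes; or the destination is not a listed territory? no. So the shipment is a Certified Transfer.
Under section 11: not a Senior Export (section 7)? yes; and Accredited Item (section 1)? yes; and not a Certified Transfer (section 6)? no. So the shipment is not a Licensed Consignment.

Certified Transfer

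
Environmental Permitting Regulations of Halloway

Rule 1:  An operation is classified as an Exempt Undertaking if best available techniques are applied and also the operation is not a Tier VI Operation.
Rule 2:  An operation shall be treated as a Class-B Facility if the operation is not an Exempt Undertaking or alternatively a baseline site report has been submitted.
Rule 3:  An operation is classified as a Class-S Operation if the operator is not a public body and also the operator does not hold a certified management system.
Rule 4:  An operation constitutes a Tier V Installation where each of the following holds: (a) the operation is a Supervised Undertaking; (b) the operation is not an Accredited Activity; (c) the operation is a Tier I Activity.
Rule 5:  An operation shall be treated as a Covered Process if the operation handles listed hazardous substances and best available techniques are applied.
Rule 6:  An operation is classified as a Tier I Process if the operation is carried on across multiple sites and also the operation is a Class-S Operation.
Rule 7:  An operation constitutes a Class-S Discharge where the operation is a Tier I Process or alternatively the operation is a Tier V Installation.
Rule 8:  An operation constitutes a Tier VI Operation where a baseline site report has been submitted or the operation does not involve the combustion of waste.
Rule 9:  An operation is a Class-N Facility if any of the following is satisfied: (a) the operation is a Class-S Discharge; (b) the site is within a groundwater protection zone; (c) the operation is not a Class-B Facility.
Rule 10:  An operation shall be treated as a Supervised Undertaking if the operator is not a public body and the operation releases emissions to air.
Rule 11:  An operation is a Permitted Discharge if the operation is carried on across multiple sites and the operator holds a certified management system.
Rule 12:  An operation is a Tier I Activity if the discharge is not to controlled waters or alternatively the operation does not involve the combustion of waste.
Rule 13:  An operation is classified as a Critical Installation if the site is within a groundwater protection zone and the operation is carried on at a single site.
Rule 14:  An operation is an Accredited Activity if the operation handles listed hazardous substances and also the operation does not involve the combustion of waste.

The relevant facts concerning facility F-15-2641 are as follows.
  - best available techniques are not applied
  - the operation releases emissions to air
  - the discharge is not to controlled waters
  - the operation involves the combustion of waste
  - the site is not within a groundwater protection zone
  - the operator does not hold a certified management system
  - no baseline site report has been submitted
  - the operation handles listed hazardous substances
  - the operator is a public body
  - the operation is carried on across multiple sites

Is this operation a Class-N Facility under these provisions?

No

rule 3 — Class-S Operation: [the operator is not a public body? no] AND [the operator does not hold a certified management system? yes] → not satisfied.
rule 6 — Tier I Process: [the operation is carried on across multiple sites? yes] AND [Class-S Operation (rule 3)? no] → not satisfied.
rule 10 — Supervised Undertaking: [the operator is not a public body? no] AND [the operation releases emissions to air? yes] → not satisfied.
rule 14 — Accredited Activity: [the operation handles listed hazardous substances? yes] AND [the operation does not involve the combustion of waste? no] → not satisfied.
rule 12 — Tier I Activity: [the discharge is not to controlled waters? yes] OR [the operation does not involve the combustion of waste? no] → satisfied.
rule 4 — Tier V Installation: [Supervised Undertaking (rule 10)? no] AND [not an Accredited Activity (rule 14)? yes] AND [Tier I Activity (rule 12)? yes] → not satisfied.
rule 7 — Class-S Discharge: [Tier I Process (rule 6)? no] OR [Tier V Installation (rule 4)? no] → not satisfied.
rule 8 — Tier VI Operation: [a baseline site report has been submitted? no] OR [the operation does not involve the combustion of waste? no] → not satisfied.
rule 1 — Exempt Undertaking: [best available techniques are applied? no] AND [not a Tier VI Operation (rule 8)? yes] → not satisfied.
rule 2 — Class-B Facility: [not an Exempt Undertaking (rule 1)? yes] OR [a baseline site report has been submitted? no] → satisfied.
rule 9 — Class-N Facility: [Class-S Discharge (rule 7)? no] OR [the site is within a groundwater protection zone? no] OR [not a Class-B Facility (rule 2)? no] → not satisfied.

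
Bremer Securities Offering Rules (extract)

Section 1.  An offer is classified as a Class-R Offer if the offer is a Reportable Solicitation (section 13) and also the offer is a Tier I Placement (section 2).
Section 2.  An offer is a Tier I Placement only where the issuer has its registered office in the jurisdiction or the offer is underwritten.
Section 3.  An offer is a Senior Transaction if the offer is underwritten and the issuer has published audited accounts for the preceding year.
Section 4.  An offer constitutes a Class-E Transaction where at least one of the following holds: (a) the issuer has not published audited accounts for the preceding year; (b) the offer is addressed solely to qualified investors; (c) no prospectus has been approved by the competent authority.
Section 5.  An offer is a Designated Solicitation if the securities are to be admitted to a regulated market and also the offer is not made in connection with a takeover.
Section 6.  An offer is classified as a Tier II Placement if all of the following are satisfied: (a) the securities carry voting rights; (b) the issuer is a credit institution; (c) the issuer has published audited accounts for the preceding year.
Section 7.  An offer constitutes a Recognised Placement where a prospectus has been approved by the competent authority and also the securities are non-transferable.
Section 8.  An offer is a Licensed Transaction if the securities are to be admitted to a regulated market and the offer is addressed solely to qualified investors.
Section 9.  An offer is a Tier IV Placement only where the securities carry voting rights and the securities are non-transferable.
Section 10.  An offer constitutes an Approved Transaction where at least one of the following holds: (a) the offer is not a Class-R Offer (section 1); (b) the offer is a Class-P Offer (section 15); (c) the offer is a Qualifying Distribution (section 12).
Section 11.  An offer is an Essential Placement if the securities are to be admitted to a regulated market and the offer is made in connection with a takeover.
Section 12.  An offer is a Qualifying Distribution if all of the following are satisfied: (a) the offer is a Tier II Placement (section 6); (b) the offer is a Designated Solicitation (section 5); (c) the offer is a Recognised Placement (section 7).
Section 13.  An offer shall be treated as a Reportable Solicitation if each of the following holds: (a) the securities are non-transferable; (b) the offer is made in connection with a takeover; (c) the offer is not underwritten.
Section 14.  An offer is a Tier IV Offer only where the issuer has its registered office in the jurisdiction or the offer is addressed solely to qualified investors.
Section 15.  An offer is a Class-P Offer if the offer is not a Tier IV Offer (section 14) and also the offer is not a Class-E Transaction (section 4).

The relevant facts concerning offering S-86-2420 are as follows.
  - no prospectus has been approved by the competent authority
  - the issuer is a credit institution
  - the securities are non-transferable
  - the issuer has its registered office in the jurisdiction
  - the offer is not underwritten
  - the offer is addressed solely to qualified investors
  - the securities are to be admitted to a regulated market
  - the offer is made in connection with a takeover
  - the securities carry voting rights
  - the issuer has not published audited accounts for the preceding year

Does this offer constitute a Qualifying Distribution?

No

Under section 6: the securities carry voting rights? yes; and the issuer is a credit institution? yes; and the issuer has published audited accounts for the preceding year? no. So the offer is not a Tier II Placement.
Under section 5: the securities are to be admitted to a regulated market? yes; and the offer is not made in connection with a takeover? no. So the offer is not a Designated Solicitation.
Under section 7: a prospectus has been approved by the competent authority? no; and the securities are non-transferable? yes. So the offer is not a Recognised Placement.
Under section 12: Tier II Placement (section 6)? no; and Designated Solicitation (section 5)? no; and Recognised Placement (section 7)? no. So the offer is not a Qualifying Distribution.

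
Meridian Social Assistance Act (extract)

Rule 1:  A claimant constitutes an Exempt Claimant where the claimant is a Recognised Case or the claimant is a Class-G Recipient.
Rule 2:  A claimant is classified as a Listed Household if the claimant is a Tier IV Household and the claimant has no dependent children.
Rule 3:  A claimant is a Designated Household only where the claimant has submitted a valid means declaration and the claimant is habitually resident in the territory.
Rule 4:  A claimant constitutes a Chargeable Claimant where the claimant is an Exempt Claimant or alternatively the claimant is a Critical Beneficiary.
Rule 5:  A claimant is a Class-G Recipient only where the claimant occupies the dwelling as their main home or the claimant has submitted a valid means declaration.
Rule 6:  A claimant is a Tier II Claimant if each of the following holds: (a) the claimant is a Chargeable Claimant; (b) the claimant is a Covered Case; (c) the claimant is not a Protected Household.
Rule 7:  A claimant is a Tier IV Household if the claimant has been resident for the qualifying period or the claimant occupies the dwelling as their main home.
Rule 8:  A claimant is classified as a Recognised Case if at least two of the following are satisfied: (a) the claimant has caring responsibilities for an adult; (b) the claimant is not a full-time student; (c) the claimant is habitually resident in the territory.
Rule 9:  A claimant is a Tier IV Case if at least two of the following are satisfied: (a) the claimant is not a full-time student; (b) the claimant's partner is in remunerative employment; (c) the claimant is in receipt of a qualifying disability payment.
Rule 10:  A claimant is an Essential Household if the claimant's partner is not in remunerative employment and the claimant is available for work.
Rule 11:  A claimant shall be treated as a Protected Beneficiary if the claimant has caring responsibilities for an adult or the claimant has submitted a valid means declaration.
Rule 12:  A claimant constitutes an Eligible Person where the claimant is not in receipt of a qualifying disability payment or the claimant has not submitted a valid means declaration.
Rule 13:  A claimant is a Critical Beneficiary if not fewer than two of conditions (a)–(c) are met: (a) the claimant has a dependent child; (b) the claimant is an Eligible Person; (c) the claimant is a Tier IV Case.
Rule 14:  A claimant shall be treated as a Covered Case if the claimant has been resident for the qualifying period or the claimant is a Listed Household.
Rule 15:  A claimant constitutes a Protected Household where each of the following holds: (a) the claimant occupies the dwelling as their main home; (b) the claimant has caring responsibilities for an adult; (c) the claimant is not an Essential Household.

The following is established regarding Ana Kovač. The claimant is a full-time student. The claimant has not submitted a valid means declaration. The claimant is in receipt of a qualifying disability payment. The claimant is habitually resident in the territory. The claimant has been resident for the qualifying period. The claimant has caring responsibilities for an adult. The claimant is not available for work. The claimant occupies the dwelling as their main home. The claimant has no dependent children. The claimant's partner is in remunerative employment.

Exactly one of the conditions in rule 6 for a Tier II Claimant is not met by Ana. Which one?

Protected Household

rule 8 — Recognised Case: the claimant has caring responsibilities for an adult? yes; the claimant is not a full-time student? no; the claimant is habitually resident in the territory? yes — 2 of 3 hold (need ≥2) → satisfied.
rule 5 — Class-G Recipient: [the claimant occupies the dwelling as their main home? yes] OR [the claimant has submitted a valid means declaration? no] → satisfied.
rule 1 — Exempt Claimant: [Recognised Case (rule 8)? yes] OR [Class-G Recipient (rule 5)? yes] → satisfied.
rule 12 — Eligible Person: [the claimant is not in receipt of a qualifying disability payment? no] OR [the claimant has not submitted a valid means declaration? yes] → satisfied.
rule 9 — Tier IV Case: the claimant is not a full-time student? no; the claimant's partner is in remunerative employment? yes; the claimant is in receipt of a qualifying disability payment? yes — 2 of 3 hold (need ≥2) → satisfied.
rule 13 — Critical Beneficiary: the claimant has a dependent child? no; Eligible Person (rule 12)? yes; Tier IV Case (rule 9)? yes — 2 of 3 hold (need ≥2) → satisfied.
rule 4 — Chargeable Claimant: [Exempt Claimant (rule 1)? yes] OR [Critical Beneficiary (rule 13)? yes] → satisfied.
rule 7 — Tier IV Household: [the claimant has been resident for the qualifying period? yes] OR [the claimant occupies the dwelling as their main home? yes] → satisfied.
rule 2 — Listed Household: [Tier IV Household (rule 7)? yes] AND [the claimant has no dependent children? yes] → satisfied.
rule 14 — Covered Case: [the claimant has been resident for the qualifying period? yes] OR [Listed Household (rule 2)? yes] → satisfied.
rule 10 — Essential Household: [the claimant's partner is not in remunerative employment? no] AND [the claimant is available for work? no] → not satisfied.
rule 15 — Protected Household: [the claimant occupies the dwelling as their main home? yes] AND [the claimant has caring responsibilities for an adult? yes] AND [not an Essential Household (rule 10)? yes] → satisfied.
rule 6 — Tier II Claimant: [Chargeable Claimant (rule 4)? yes] AND [Covered Case (rule 14)? yes] AND [not a Protected Household (rule 15)? no] → not satisfied.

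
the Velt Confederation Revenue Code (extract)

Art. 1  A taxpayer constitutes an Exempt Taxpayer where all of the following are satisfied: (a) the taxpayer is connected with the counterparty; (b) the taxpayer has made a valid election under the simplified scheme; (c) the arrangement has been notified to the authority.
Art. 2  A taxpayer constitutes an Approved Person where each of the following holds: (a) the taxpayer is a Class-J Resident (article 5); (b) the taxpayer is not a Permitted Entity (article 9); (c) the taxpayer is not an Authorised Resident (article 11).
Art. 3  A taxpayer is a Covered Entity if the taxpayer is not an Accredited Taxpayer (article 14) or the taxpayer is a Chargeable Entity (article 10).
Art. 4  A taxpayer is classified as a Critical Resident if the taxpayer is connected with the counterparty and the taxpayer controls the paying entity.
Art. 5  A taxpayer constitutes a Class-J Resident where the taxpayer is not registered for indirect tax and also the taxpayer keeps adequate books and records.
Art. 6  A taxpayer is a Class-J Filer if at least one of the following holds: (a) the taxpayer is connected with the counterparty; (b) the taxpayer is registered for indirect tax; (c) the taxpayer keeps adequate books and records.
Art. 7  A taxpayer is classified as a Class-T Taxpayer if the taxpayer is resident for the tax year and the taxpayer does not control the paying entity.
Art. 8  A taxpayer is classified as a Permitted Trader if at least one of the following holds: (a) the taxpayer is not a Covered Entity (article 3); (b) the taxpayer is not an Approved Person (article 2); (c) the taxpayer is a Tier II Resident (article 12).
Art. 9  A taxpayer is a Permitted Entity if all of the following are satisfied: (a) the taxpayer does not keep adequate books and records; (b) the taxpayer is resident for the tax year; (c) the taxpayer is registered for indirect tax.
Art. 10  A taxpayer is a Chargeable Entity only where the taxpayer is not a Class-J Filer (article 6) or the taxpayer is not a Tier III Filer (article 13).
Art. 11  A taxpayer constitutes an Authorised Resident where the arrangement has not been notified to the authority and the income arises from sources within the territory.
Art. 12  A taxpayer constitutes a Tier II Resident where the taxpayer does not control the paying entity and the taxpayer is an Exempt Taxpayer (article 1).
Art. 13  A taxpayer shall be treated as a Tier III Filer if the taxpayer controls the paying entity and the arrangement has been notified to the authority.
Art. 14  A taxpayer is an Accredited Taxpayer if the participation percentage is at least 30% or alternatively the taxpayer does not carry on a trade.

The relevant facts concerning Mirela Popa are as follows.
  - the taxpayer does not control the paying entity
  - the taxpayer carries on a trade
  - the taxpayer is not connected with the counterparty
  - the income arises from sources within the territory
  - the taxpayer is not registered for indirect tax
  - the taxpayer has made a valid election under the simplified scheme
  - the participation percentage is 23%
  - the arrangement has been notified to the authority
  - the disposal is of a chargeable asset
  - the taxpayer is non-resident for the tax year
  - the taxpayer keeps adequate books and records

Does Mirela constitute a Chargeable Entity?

Yes

Under article 6: the taxpayer is connected with the counterparty? no; or the taxpayer is registered for indirect tax? no; or the taxpayer keeps adequate books and records? yes. So the taxpayer is a Class-J Filer.
Under article 13: the taxpayer controls the paying entity? no; and the arrangement has been notified to the authority? yes. So the taxpayer is not a Tier III Filer.
Under article 10: not a Class-J Filer (article 6)? no; or not a Tier III Filer (article 13)? yes. So the taxpayer is a Chargeable Entity.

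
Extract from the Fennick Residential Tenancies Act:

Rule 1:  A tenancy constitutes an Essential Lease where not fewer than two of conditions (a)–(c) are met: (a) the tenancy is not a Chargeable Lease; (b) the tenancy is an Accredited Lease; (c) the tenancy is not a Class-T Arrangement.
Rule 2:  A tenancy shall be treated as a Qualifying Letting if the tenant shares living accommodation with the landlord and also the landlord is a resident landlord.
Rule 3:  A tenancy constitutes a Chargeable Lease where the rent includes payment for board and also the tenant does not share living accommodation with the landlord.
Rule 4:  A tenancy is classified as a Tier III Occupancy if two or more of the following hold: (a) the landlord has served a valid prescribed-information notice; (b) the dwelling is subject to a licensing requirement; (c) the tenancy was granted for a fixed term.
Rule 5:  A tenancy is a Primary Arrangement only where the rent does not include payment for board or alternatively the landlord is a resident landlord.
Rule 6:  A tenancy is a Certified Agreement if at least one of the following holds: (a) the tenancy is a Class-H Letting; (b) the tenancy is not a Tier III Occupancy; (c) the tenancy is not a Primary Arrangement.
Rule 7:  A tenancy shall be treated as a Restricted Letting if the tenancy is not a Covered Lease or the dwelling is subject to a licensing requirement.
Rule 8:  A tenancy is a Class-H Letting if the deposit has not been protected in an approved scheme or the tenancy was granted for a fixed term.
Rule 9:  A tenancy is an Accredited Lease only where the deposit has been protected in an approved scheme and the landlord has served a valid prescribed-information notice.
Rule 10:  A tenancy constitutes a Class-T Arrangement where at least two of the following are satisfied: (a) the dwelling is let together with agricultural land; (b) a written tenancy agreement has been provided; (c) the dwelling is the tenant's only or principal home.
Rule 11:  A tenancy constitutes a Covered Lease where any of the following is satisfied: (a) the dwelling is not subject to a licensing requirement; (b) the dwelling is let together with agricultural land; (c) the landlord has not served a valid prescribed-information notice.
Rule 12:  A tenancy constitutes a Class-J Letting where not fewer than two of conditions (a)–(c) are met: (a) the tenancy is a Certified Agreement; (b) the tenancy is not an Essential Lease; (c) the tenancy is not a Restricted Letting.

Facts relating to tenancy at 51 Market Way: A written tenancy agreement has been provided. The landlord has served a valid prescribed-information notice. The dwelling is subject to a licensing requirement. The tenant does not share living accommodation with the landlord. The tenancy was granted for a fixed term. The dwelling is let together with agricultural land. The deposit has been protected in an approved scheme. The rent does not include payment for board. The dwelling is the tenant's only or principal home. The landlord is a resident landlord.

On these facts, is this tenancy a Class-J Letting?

rule 8 — Class-H Letting: [the deposit has not been protected in an approved scheme? no] OR [the tenancy was granted for a fixed term? yes] → satisfied.
rule 4 — Tier III Occupancy: the landlord has served a valid prescribed-information notice? yes; the dwelling is subject to a licensing requirement? yes; the tenancy was granted for a fixed term? yes — 3 of 3 hold (need ≥2) → satisfied.
rule 5 — Primary Arrangement: [the rent does not include payment for board? yes] OR [the landlord is a resident landlord? yes] → satisfied.
rule 6 — Certified Agreement: [Class-H Letting (rule 8)? yes] OR [not a Tier III Occupancy (rule 4)? no] OR [not a Primary Arrangement (rule 5)? no] → satisfied.
rule 3 — Chargeable Lease: [the rent includes payment for board? no] AND [the tenant does not share living accommodation with the landlord? yes] → not satisfied.
rule 9 — Accredited Lease: [the deposit has been protected in an approved scheme? yes] AND [the landlord has served a valid prescribed-information notice? yes] → satisfied.
rule 10 — Class-T Arrangement: the dwelling is let together with agricultural land? yes; a written tenancy agreement has been provided? yes; the dwelling is the tenant's only or principal home? yes — 3 of 3 hold (need ≥2) → satisfied.
rule 1 — Essential Lease: not a Chargeable Lease (rule 3)? yes; Accredited Lease (rule 9)? yes; not a Class-T Arrangement (rule 10)? no — 2 of 3 hold (need ≥2) → satisfied.
rule 11 — Covered Lease: [the dwelling is not subject to a licensing requirement? no] OR [the dwelling is let together with agricultural land? yes] OR [the landlord has not served a valid prescribed-information notice? no] → satisfied.
rule 7 — Restricted Letting: [not a Covered Lease (rule 11)? no] OR [the dwelling is subject to a licensing requirement? yes] → satisfied.
rule 12 — Class-J Letting: Certified Agreement (rule 6)? yes; not an Essential Lease (rule 1)? no; not a Restricted Letting (rule 7)? no — 1 of 3 hold (need ≥2) → not satisfied.

No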